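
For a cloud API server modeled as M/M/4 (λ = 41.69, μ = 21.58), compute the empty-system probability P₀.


a = λ/μ = 41.69/21.58 = 1.9319; ρ = a/c = 0.4830
Σ_{k=0}^{3} a^k/k! (terms k=0..3) = 1.00000 + 1.93188 + 1.86608 + 1.20168 = 5.99965
Tail: a^4/(4!(1−ρ)) = 13.92906/(24·0.5170) = 1.12252
P₀ = 1/(5.99965 + 1.12252) = 1/7.12217 = 0.140407

Final: 0.140407


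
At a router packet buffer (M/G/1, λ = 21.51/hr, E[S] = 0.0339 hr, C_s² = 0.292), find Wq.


ρ = λ·E[S] = 21.51·0.0339 = 0.7292
E[S²] = E[S]²(1+C_s²) = 0.0339²·(1+0.292) = 0.001485
Wq = λ·E[S²]/(2(1−ρ)) = 21.51·0.001485/(2·0.2708) = 0.05897 hr

Final: 0.05897 hr


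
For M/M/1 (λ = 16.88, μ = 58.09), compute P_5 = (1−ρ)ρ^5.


ρ = 16.88/58.09 = 0.2906
P_n = (1−ρ)·ρ^n = (1 − 0.2906)·0.2906^5 = 0.7094·0.002072 = 0.001470

Final: 0.001470


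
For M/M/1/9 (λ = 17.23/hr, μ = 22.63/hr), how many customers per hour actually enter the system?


ρ = 0.7614; P_K = (1−ρ)ρ^9/(1−ρ^10) = 0.021954
λ_eff = λ(1 − P_K) = 17.23·(1 − 0.021954) = 17.23·0.978046 = 16.8517 /hr

Final: 16.8517 /hr


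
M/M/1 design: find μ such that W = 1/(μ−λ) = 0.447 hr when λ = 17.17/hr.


W = 1/(μ−λ) ⇒ μ − λ = 1/W = 1/0.447 = 2.2371
μ = λ + 1/W = 17.17 + 2.2371 = 19.4071 per hr

Final: 19.4071 /hr


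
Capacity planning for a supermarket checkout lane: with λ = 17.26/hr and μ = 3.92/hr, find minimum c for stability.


Stability requires cμ > λ ⇔ c > λ/μ.
λ/μ = 17.26/3.92 = 4.4031
Minimum integer c = ⌊4.4031⌋ + 1 = 5
Check: 5·3.92 = 19.60 > 17.26, while 4·3.92 = 15.68 ≤ 17.26

Final: 5 servers


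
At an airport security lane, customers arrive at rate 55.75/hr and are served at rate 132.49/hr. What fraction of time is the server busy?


ρ = λ/μ = 55.75/132.49 = 0.4208

Final: 0.4208


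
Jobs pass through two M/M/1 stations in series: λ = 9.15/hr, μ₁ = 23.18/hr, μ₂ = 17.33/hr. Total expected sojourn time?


Each node sees arrival rate λ = 9.15/hr (tandem ⇒ throughput preserved).
W₁ = 1/(μ₁−λ) = 1/(23.18−9.15) = 0.07128 hr
W₂ = 1/(μ₂−λ) = 1/(17.33−9.15) = 0.12225 hr
W_total = W₁ + W₂ = 0.07128 + 0.12225 = 0.19353 hr

Final: 0.19353 hr


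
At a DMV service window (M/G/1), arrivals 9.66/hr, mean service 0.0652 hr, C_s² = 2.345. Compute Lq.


ρ = λ·E[S] = 9.66·0.0652 = 0.6298
Lq = ρ²(1+C_s²)/(2(1−ρ)) = 0.3967·(1+2.345)/(2·0.3702)
= 0.3967·3.3450/0.7403 = 1.79232

Final: 1.79232


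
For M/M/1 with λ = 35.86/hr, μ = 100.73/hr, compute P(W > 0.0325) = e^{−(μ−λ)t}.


W ~ Exponential(μ−λ) for M/M/1.
μ − λ = 100.73 − 35.86 = 64.8700
P(W > t) = e^{−(μ−λ)t} = e^{−2.1083} = 0.121447

Final: 0.121447


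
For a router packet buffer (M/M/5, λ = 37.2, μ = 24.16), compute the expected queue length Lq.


a = λ/μ = 1.5397; ρ = a/5 = 0.3079
P₀ = 0.214044
Lq = P₀·a^c·ρ / (c!·(1−ρ)²) = 0.214044·8.65426·0.3079/(120·0.47894)
= 0.009925

Final: 0.009925


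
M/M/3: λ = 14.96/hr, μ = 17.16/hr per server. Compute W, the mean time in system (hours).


a = 0.8718; ρ = 0.2906; P₀ = 0.415373
Lq = P₀·a^c·ρ/(c!(1−ρ)²) = 0.02649
Wq = Lq/λ = 0.02649/14.96 = 0.001771 hr
W = Wq + 1/μ = 0.001771 + 0.05828 = 0.06005 hr

Final: 0.06005 hr


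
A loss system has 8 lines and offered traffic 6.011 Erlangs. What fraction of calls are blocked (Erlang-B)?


B(c,a) = (a^c/c!) / Σ_{k=0}^{c} a^k/k!
a^8/8! = 42.272049
Σ terms (k=0..8): 1.00000 + 6.01100 + 18.06606 + 36.19836 + 54.39709 + 65.39618 + 65.51607 + 56.25959 + 42.27205 = 345.116410
B = 42.272049/345.116410 = 0.122486

Final: 0.122486


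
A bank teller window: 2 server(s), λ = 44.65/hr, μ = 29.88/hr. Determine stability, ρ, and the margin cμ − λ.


Total capacity cμ = 2·29.88 = 59.76/hr
ρ = λ/(cμ) = 44.65/59.76 = 0.7472
Stable ⇔ ρ < 1: YES
Spare capacity = cμ − λ = 59.76 − 44.65 = 15.11/hr

Final: ρ = 0.7472; stable; margin = 15.11/hr


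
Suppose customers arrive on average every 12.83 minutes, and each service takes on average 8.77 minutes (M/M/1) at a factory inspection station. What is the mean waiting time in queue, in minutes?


λ = 60/12.83 = 4.6765 /hr
μ = 60/8.77 = 6.8415 /hr
ρ = λ/μ = 4.6765/6.8415 = 0.6836
Wq = ρ/(μ−λ) = 0.6836/(6.8415−4.6765) = 0.31573 hr
In minutes: 0.31573·60 = 18.944 min

Final: 18.944 min


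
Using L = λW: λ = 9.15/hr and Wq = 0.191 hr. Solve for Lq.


Lq = λWq = 9.15·0.191 = 1.7477

Final: 1.7477


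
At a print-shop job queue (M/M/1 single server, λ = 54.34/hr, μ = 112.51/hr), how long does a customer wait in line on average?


ρ = 54.34/112.51 = 0.4830
Wq = ρ/(μ−λ) = 0.4830/(112.51 − 54.34) = 0.4830/58.17 = 0.008303 hr

Final: 0.008303 hr


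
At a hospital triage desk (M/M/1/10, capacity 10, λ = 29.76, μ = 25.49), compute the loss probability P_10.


ρ = λ/μ = 29.76/25.49 = 1.1675
P_K = (1−ρ)ρ^K/(1−ρ^(K+1)) = (-0.1675·4.705772)/(1 − 5.494068)
= -0.788295/-4.494068 = 0.175408

Final: 0.175408


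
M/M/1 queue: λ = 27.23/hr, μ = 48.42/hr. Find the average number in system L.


ρ = λ/μ = 27.23/48.42 = 0.5624
L = ρ/(1−ρ) = 0.5624/(1 − 0.5624) = 0.5624/0.4376 = 1.2850

Final: 1.2850


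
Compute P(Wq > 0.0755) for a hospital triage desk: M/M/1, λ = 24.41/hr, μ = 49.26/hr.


ρ = 24.41/49.26 = 0.4955
P(Wq > t) = ρ·e^{−(μ−λ)t} = 0.4955·e^{−1.8762}
= 0.4955·0.153175 = 0.075903

Final: 0.075903


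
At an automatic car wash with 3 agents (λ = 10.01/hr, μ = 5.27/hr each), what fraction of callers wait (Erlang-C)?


a = λ/μ = 1.8994; ρ = a/3 = 0.6331
P₀ = 0.127932 (from M/M/c formula)
C(c,a) = [a^c/(c!(1−ρ))]·P₀ = [6.85284/(6·0.3669)]·0.127932
= 3.11331·0.127932 = 0.398292

Final: 0.398292


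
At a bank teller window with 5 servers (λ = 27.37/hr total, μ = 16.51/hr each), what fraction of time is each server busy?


ρ = λ/(cμ) = 27.37/(5·16.51) = 27.37/82.55 = 0.3316

Final: 0.3316


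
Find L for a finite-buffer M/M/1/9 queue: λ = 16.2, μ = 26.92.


ρ = 16.2/26.92 = 0.6018
L = ρ[1 − (K+1)ρ^K + Kρ^(K+1)] / [(1−ρ)(1−ρ^(K+1))]
Numerator: 0.6018·(1 − 10·0.010350 + 9·0.006229) = 0.573231
Denominator: (0.3982)·(0.993771) = 0.395737
L = 0.573231/0.395737 = 1.4485

Final: 1.4485


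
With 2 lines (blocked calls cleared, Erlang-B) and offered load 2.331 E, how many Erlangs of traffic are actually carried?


B(2,2.331) = 0.449219 (Erlang-B)
Carried load = a(1 − B) = 2.331·(1 − 0.449219) = 2.331·0.550781 = 1.2839 E

Final: 1.2839 Erlangs


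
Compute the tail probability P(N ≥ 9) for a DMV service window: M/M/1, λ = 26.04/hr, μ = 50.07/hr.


ρ = 26.04/50.07 = 0.5201
P(N ≥ n) = ρ^n = 0.5201^9 = 0.002783

Final: 0.002783


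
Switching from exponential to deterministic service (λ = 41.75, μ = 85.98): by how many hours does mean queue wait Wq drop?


ρ = 41.75/85.98 = 0.4856
Wq(M/M/1) = ρ/(μ−λ) = 0.4856/44.23 = 0.01098 hr
Wq(M/D/1) = ρ/(2(μ−λ)) = 0.005489 hr
Savings = 0.01098 − 0.005489 = 0.005489 hr

Final: 0.005489 hr


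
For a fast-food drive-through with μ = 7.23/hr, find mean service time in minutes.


Mean service time = 1/μ = 1/7.23 hour = 0.13831 hour
In minutes: 0.13831 × 60 = 8.2988 min

Final: 8.2988 min


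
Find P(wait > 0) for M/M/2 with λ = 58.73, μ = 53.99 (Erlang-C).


a = λ/μ = 1.0878; ρ = a/2 = 0.5439
P₀ = 0.295423 (from M/M/c formula)
C(c,a) = [a^c/(c!(1−ρ))]·P₀ = [1.18330/(2·0.4561)]·0.295423
= 1.29718·0.295423 = 0.383217

Final: 0.383217


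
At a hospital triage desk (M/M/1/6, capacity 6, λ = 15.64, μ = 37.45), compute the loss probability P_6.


ρ = λ/μ = 15.64/37.45 = 0.4176
P_K = (1−ρ)ρ^K/(1−ρ^(K+1)) = (0.5824·0.005305)/(1 − 0.002216)
= 0.003090/0.997784 = 0.003097

Final: 0.003097


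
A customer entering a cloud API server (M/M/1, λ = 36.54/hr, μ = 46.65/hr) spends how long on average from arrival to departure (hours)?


W = 1/(μ−λ) = 1/(46.65 − 36.54) = 1/10.11 = 0.09891 hr

Final: 0.09891 hr


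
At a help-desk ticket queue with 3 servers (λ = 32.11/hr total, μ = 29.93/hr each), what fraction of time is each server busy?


ρ = λ/(cμ) = 32.11/(3·29.93) = 32.11/89.79 = 0.3576

Final: 0.3576


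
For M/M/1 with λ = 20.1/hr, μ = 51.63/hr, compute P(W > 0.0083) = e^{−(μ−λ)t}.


W ~ Exponential(μ−λ) for M/M/1.
μ − λ = 51.63 − 20.1 = 31.5300
P(W > t) = e^{−(μ−λ)t} = e^{−0.2617} = 0.769743

Final: 0.769743


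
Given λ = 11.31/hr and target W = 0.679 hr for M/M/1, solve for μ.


W = 1/(μ−λ) ⇒ μ − λ = 1/W = 1/0.679 = 1.4728
μ = λ + 1/W = 11.31 + 1.4728 = 12.7828 per hr

Final: 12.7828 /hr


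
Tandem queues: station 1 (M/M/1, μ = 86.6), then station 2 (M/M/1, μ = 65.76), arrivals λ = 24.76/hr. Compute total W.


Each node sees arrival rate λ = 24.76/hr (tandem ⇒ throughput preserved).
W₁ = 1/(μ₁−λ) = 1/(86.6−24.76) = 0.01617 hr
W₂ = 1/(μ₂−λ) = 1/(65.76−24.76) = 0.02439 hr
W_total = W₁ + W₂ = 0.01617 + 0.02439 = 0.04056 hr

Final: 0.04056 hr


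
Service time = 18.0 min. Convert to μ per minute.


μ = 1/(service time) in consistent units.
1 minute = 1 min, so μ = 1/18.0 = 0.05556 per minute

Final: 0.05556 /min


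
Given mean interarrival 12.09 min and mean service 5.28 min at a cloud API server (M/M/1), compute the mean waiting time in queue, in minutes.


λ = 60/12.09 = 4.9628 /hr
μ = 60/5.28 = 11.3636 /hr
ρ = λ/μ = 4.9628/11.3636 = 0.4367
Wq = ρ/(μ−λ) = 0.4367/(11.3636−4.9628) = 0.06823 hr
In minutes: 0.06823·60 = 4.094 min

Final: 4.094 min


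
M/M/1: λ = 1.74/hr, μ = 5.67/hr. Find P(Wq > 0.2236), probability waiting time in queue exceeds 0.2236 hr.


ρ = 1.74/5.67 = 0.3069
P(Wq > t) = ρ·e^{−(μ−λ)t} = 0.3069·e^{−0.8787}
= 0.3069·0.415303 = 0.127447

Final: 0.127447


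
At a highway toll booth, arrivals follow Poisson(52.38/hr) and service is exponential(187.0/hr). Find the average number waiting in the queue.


ρ = 52.38/187.0 = 0.2801
Lq = ρ²/(1−ρ) = 0.07846/0.7199 = 0.1090

Final: 0.1090


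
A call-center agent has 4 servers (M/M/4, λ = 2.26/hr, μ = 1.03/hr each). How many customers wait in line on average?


a = λ/μ = 2.1942; ρ = a/4 = 0.5485
P₀ = 0.105250
Lq = P₀·a^c·ρ / (c!·(1−ρ)²) = 0.105250·23.17847·0.5485/(24·0.20381)
= 0.27357

Final: 0.27357


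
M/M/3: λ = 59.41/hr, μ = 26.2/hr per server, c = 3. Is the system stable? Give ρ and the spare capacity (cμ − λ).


Total capacity cμ = 3·26.2 = 78.60/hr
ρ = λ/(cμ) = 59.41/78.60 = 0.7559
Stable ⇔ ρ < 1: YES
Spare capacity = cμ − λ = 78.60 − 59.41 = 19.19/hr

Final: ρ = 0.7559; stable; margin = 19.19/hr


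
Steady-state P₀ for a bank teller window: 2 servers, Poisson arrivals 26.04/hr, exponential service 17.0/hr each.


a = λ/μ = 26.04/17.0 = 1.5318; ρ = a/c = 0.7659
Σ_{k=0}^{1} a^k/k! (terms k=0..1) = 1.00000 + 1.53176 = 2.53176
Tail: a^2/(2!(1−ρ)) = 2.34630/(2·0.2341) = 5.01095
P₀ = 1/(2.53176 + 5.01095) = 1/7.54271 = 0.132578

Final: 0.132578


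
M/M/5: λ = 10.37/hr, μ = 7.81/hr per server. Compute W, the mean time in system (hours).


a = 1.3278; ρ = 0.2656; P₀ = 0.264846
Lq = P₀·a^c·ρ/(c!(1−ρ)²) = 0.004484
Wq = Lq/λ = 0.004484/10.37 = 0.0004324 hr
W = Wq + 1/μ = 0.0004324 + 0.12804 = 0.12847 hr

Final: 0.12847 hr


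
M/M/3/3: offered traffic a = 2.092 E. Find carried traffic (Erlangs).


B(3,2.092) = 0.224198 (Erlang-B)
Carried load = a(1 − B) = 2.092·(1 − 0.224198) = 2.092·0.775802 = 1.6230 E

Final: 1.6230 Erlangs


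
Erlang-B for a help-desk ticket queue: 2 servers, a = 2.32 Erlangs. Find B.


B(c,a) = (a^c/c!) / Σ_{k=0}^{c} a^k/k!
a^2/2! = 2.691200
Σ terms (k=0..2): 1.00000 + 2.32000 + 2.69120 = 6.011200
B = 2.691200/6.011200 = 0.447698

Final: 0.447698


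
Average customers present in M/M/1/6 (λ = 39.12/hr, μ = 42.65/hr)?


ρ = 39.12/42.65 = 0.9172
L = ρ[1 − (K+1)ρ^K + Kρ^(K+1)] / [(1−ρ)(1−ρ^(K+1))]
Numerator: 0.9172·(1 − 7·0.595496 + 6·0.546209) = 0.099777
Denominator: (0.08277)·(0.453791) = 0.037559
L = 0.099777/0.037559 = 2.6566

Final: 2.6566


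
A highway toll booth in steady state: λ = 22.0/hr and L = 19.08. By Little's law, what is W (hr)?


W = L/λ = 19.08/22.0 = 0.8673 hr

Final: 0.8673 hr


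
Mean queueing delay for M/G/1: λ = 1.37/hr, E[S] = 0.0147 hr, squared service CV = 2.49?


ρ = λ·E[S] = 1.37·0.0147 = 0.02014
E[S²] = E[S]²(1+C_s²) = 0.0147²·(1+2.49) = 0.0007542
Wq = λ·E[S²]/(2(1−ρ)) = 1.37·0.0007542/(2·0.9799) = 0.0005272 hr

Final: 0.0005272 hr


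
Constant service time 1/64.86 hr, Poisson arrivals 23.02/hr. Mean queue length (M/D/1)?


ρ = 23.02/64.86 = 0.3549
M/D/1: Lq = ρ²/(2(1−ρ)) = 0.1260/(2·0.6451) = 0.09764

Final: 0.09764


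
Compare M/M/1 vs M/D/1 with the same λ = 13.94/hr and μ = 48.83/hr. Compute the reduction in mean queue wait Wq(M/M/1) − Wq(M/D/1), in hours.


ρ = 13.94/48.83 = 0.2855
Wq(M/M/1) = ρ/(μ−λ) = 0.2855/34.89 = 0.008182 hr
Wq(M/D/1) = ρ/(2(μ−λ)) = 0.004091 hr
Savings = 0.008182 − 0.004091 = 0.004091 hr

Final: 0.004091 hr


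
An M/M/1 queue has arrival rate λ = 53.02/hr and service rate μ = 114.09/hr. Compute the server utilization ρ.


ρ = λ/μ = 53.02/114.09 = 0.4647

Final: 0.4647


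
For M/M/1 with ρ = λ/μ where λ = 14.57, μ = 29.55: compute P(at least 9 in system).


ρ = 14.57/29.55 = 0.4931
P(N ≥ n) = ρ^n = 0.4931^9 = 0.001722

Final: 0.001722


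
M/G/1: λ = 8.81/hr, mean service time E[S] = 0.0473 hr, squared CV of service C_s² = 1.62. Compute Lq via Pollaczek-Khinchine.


ρ = λ·E[S] = 8.81·0.0473 = 0.4167
Lq = ρ²(1+C_s²)/(2(1−ρ)) = 0.1736·(1+1.62)/(2·0.5833)
= 0.1736·2.6200/1.1666 = 0.39000

Final: 0.39000


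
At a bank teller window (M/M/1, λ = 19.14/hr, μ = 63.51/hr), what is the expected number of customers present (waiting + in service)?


ρ = λ/μ = 19.14/63.51 = 0.3014
L = ρ/(1−ρ) = 0.3014/(1 − 0.3014) = 0.3014/0.6986 = 0.4314

Final: 0.4314


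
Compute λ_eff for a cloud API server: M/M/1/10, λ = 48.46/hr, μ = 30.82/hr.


ρ = 1.5724; P_K = (1−ρ)ρ^10/(1−ρ^11) = 0.366535
λ_eff = λ(1 − P_K) = 48.46·(1 − 0.366535) = 48.46·0.633465 = 30.6977 /hr

Final: 30.6977 /hr


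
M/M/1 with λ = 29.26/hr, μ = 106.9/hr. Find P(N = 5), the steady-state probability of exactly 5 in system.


ρ = 29.26/106.9 = 0.2737
P_n = (1−ρ)·ρ^n = (1 − 0.2737)·0.2737^5 = 0.7263·0.001536 = 0.001116

Final: 0.001116


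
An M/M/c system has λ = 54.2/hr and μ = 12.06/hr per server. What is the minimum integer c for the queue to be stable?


Stability requires cμ > λ ⇔ c > λ/μ.
λ/μ = 54.2/12.06 = 4.4942
Minimum integer c = ⌊4.4942⌋ + 1 = 5
Check: 5·12.06 = 60.30 > 54.2, while 4·12.06 = 48.24 ≤ 54.2

Final: 5 servers


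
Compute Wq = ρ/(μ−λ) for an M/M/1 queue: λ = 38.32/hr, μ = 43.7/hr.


ρ = 38.32/43.7 = 0.8769
Wq = ρ/(μ−λ) = 0.8769/(43.7 − 38.32) = 0.8769/5.38 = 0.1630 hr

Final: 0.1630 hr


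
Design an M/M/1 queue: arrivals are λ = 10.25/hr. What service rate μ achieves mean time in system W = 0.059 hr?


W = 1/(μ−λ) ⇒ μ − λ = 1/W = 1/0.059 = 16.9492
μ = λ + 1/W = 10.25 + 16.9492 = 27.1992 per hr

Final: 27.1992 /hr


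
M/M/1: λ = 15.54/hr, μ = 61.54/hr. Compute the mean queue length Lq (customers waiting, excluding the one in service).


ρ = 15.54/61.54 = 0.2525
Lq = ρ²/(1−ρ) = 0.06377/0.7475 = 0.08531

Final: 0.08531


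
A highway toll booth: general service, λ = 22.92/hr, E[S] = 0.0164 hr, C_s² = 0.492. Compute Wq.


ρ = λ·E[S] = 22.92·0.0164 = 0.3759
E[S²] = E[S]²(1+C_s²) = 0.0164²·(1+0.492) = 0.0004013
Wq = λ·E[S²]/(2(1−ρ)) = 22.92·0.0004013/(2·0.6241) = 0.007368 hr

Final: 0.007368 hr


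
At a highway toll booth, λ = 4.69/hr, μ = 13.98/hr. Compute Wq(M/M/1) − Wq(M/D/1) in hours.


ρ = 4.69/13.98 = 0.3355
Wq(M/M/1) = ρ/(μ−λ) = 0.3355/9.29 = 0.03611 hr
Wq(M/D/1) = ρ/(2(μ−λ)) = 0.01806 hr
Savings = 0.03611 − 0.01806 = 0.01806 hr

Final: 0.01806 hr


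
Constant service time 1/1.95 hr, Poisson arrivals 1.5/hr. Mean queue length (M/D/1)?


ρ = 1.5/1.95 = 0.7692
M/D/1: Lq = ρ²/(2(1−ρ)) = 0.5917/(2·0.2308) = 1.28205

Final: 1.28205


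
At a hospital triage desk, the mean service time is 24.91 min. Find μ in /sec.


μ = 1/(service time) in consistent units.
1 second = 0.0166667 min, so μ = 0.0166667/24.91 = 0.0006691 per second

Final: 0.0006691 /sec


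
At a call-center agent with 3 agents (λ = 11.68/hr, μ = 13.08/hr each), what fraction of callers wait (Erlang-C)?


a = λ/μ = 0.8930; ρ = a/3 = 0.2977
P₀ = 0.406400 (from M/M/c formula)
C(c,a) = [a^c/(c!(1−ρ))]·P₀ = [0.71204/(6·0.7023)]·0.406400
= 0.16897·0.406400 = 0.068669

Final: 0.068669


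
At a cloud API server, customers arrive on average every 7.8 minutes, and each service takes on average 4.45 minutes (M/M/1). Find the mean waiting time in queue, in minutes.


λ = 60/7.8 = 7.6923 /hr
μ = 60/4.45 = 13.4831 /hr
ρ = λ/μ = 7.6923/13.4831 = 0.5705
Wq = ρ/(μ−λ) = 0.5705/(13.4831−7.6923) = 0.09852 hr
In minutes: 0.09852·60 = 5.911 min

Final: 5.911 min


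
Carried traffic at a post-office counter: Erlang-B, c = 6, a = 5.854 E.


B(6,5.854) = 0.254603 (Erlang-B)
Carried load = a(1 − B) = 5.854·(1 − 0.254603) = 5.854·0.745397 = 4.3636 E

Final: 4.3636 Erlangs


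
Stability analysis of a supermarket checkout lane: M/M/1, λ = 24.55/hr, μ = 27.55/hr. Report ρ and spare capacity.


Total capacity cμ = 1·27.55 = 27.55/hr
ρ = λ/(cμ) = 24.55/27.55 = 0.8911
Stable ⇔ ρ < 1: YES
Spare capacity = cμ − λ = 27.55 − 24.55 = 3.00/hr

Final: ρ = 0.8911; stable; margin = 3.00/hr


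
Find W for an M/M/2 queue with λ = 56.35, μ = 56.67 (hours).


a = 0.9944; ρ = 0.4972; P₀ = 0.335848
Lq = P₀·a^c·ρ/(c!(1−ρ)²) = 0.32649
Wq = Lq/λ = 0.32649/56.35 = 0.005794 hr
W = Wq + 1/μ = 0.005794 + 0.01765 = 0.02344 hr

Final: 0.02344 hr


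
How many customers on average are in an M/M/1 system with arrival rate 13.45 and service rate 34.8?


ρ = λ/μ = 13.45/34.8 = 0.3865
L = ρ/(1−ρ) = 0.3865/(1 − 0.3865) = 0.3865/0.6135 = 0.6300

Final: 0.6300


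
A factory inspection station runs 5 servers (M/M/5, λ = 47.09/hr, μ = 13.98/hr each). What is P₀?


a = λ/μ = 47.09/13.98 = 3.3684; ρ = a/c = 0.6737
Σ_{k=0}^{4} a^k/k! (terms k=0..4) = 1.00000 + 3.36838 + 5.67300 + 6.36962 + 5.36383 = 21.77483
Tail: a^5/(5!(1−ρ)) = 433.61829/(120·0.3263) = 11.07333
P₀ = 1/(21.77483 + 11.07333) = 1/32.84816 = 0.030443

Final: 0.030443


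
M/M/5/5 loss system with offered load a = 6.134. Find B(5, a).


B(c,a) = (a^c/c!) / Σ_{k=0}^{c} a^k/k!
a^5/5! = 72.366507
Σ terms (k=0..5): 1.00000 + 6.13400 + 18.81298 + 38.46627 + 58.98802 + 72.36651 = 195.767778
B = 72.366507/195.767778 = 0.369655

Final: 0.369655


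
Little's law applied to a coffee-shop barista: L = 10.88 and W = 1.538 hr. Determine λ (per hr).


λ = L/W = 10.88/1.538 = 7.0741 /hr

Final: 7.0741 /hr


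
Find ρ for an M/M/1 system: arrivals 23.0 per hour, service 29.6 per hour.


ρ = λ/μ = 23.0/29.6 = 0.7770

Final: 0.7770


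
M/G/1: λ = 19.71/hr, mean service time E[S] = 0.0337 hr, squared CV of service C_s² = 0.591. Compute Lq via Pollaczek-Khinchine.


ρ = λ·E[S] = 19.71·0.0337 = 0.6642
Lq = ρ²(1+C_s²)/(2(1−ρ)) = 0.4412·(1+0.591)/(2·0.3358)
= 0.4412·1.5910/0.6715 = 1.04527

Final: 1.04527


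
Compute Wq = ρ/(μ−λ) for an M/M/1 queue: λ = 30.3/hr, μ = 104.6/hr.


ρ = 30.3/104.6 = 0.2897
Wq = ρ/(μ−λ) = 0.2897/(104.6 − 30.3) = 0.2897/74.30 = 0.003899 hr

Final: 0.003899 hr


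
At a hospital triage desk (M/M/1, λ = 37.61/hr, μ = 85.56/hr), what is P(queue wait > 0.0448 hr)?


ρ = 37.61/85.56 = 0.4396
P(Wq > t) = ρ·e^{−(μ−λ)t} = 0.4396·e^{−2.1482}
= 0.4396·0.116699 = 0.051298

Final: 0.051298


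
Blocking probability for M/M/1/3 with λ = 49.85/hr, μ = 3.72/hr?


ρ = λ/μ = 49.85/3.72 = 13.4005
P_K = (1−ρ)ρ^K/(1−ρ^(K+1)) = (-12.4005·2406.393625)/(1 − 32246.968329)
= -29840.574704/-32245.968329 = 0.925405

Final: 0.925405


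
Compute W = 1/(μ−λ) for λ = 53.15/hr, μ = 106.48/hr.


W = 1/(μ−λ) = 1/(106.48 − 53.15) = 1/53.33 = 0.01875 hr

Final: 0.01875 hr


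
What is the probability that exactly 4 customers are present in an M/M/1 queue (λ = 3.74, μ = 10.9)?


ρ = 3.74/10.9 = 0.3431
P_n = (1−ρ)·ρ^n = (1 − 0.3431)·0.3431^4 = 0.6569·0.013861 = 0.009105

Final: 0.009105


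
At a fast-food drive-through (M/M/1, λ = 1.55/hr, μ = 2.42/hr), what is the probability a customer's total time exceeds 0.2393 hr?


W ~ Exponential(μ−λ) for M/M/1.
μ − λ = 2.42 − 1.55 = 0.8700
P(W > t) = e^{−(μ−λ)t} = e^{−0.2082} = 0.812052

Final: 0.812052


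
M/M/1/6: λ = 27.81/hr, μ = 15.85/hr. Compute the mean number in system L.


ρ = 27.81/15.85 = 1.7546
L = ρ[1 − (K+1)ρ^K + Kρ^(K+1)] / [(1−ρ)(1−ρ^(K+1))]
Numerator: 1.7546·(1 − 7·29.176308 + 6·51.191995) = 182.331511
Denominator: (-0.7546)·(-50.191995) = 37.873581
L = 182.331511/37.873581 = 4.8142

Final: 4.8142


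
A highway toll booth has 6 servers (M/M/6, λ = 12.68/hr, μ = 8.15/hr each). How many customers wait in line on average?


a = λ/μ = 1.5558; ρ = a/6 = 0.2593
P₀ = 0.210948
Lq = P₀·a^c·ρ / (c!·(1−ρ)²) = 0.210948·14.18306·0.2593/(720·0.54863)
= 0.001964

Final: 0.001964


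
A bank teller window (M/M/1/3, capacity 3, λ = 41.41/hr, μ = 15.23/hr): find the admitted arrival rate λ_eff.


ρ = 2.7190; P_K = (1−ρ)ρ^3/(1−ρ^4) = 0.643998
λ_eff = λ(1 − P_K) = 41.41·(1 − 0.643998) = 41.41·0.356002 = 14.7421 /hr

Final: 14.7421 /hr


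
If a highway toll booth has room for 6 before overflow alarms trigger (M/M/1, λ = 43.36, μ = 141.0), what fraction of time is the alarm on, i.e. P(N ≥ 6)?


ρ = 43.36/141.0 = 0.3075
P(N ≥ n) = ρ^n = 0.3075^6 = 0.0008457

Final: 0.0008457


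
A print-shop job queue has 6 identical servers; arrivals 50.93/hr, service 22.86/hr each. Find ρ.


ρ = λ/(cμ) = 50.93/(6·22.86) = 50.93/137.16 = 0.3713

Final: 0.3713


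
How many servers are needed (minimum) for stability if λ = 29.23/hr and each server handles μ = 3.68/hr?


Stability requires cμ > λ ⇔ c > λ/μ.
λ/μ = 29.23/3.68 = 7.9429
Minimum integer c = ⌊7.9429⌋ + 1 = 8
Check: 8·3.68 = 29.44 > 29.23, while 7·3.68 = 25.76 ≤ 29.23

Final: 8 servers


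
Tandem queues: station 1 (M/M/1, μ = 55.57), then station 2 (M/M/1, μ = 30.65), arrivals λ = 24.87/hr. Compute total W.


Each node sees arrival rate λ = 24.87/hr (tandem ⇒ throughput preserved).
W₁ = 1/(μ₁−λ) = 1/(55.57−24.87) = 0.03257 hr
W₂ = 1/(μ₂−λ) = 1/(30.65−24.87) = 0.17301 hr
W_total = W₁ + W₂ = 0.03257 + 0.17301 = 0.20558 hr

Final: 0.20558 hr


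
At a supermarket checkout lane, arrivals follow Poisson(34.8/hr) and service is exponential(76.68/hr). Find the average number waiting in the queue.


ρ = 34.8/76.68 = 0.4538
Lq = ρ²/(1−ρ) = 0.2060/0.5462 = 0.3771

Final: 0.3771


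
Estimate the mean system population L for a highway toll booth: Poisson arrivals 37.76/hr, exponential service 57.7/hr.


ρ = λ/μ = 37.76/57.7 = 0.6544
L = ρ/(1−ρ) = 0.6544/(1 − 0.6544) = 0.6544/0.3456 = 1.8937

Final: 1.8937


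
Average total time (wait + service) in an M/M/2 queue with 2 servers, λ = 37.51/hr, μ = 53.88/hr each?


a = 0.6962; ρ = 0.3481; P₀ = 0.483582
Lq = P₀·a^c·ρ/(c!(1−ρ)²) = 0.09598
Wq = Lq/λ = 0.09598/37.51 = 0.002559 hr
W = Wq + 1/μ = 0.002559 + 0.01856 = 0.02112 hr

Final: 0.02112 hr


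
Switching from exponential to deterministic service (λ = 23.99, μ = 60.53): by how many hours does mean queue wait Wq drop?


ρ = 23.99/60.53 = 0.3963
Wq(M/M/1) = ρ/(μ−λ) = 0.3963/36.54 = 0.01085 hr
Wq(M/D/1) = ρ/(2(μ−λ)) = 0.005423 hr
Savings = 0.01085 − 0.005423 = 0.005423 hr

Final: 0.005423 hr


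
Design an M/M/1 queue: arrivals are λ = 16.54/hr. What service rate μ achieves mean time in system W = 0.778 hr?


W = 1/(μ−λ) ⇒ μ − λ = 1/W = 1/0.778 = 1.2853
μ = λ + 1/W = 16.54 + 1.2853 = 17.8253 per hr

Final: 17.8253 /hr


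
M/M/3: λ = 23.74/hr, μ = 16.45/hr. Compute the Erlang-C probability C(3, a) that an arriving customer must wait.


a = λ/μ = 1.4432; ρ = a/3 = 0.4811
P₀ = 0.224727 (from M/M/c formula)
C(c,a) = [a^c/(c!(1−ρ))]·P₀ = [3.00569/(6·0.5189)]·0.224727
= 0.96532·0.224727 = 0.216934

Final: 0.216934


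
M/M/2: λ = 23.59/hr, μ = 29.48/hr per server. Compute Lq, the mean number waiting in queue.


a = λ/μ = 0.8002; ρ = a/2 = 0.4001
P₀ = 0.428468
Lq = P₀·a^c·ρ / (c!·(1−ρ)²) = 0.428468·0.64033·0.4001/(2·0.35988)
= 0.15251

Final: 0.15251


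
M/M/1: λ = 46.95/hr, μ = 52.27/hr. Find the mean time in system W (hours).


W = 1/(μ−λ) = 1/(52.27 − 46.95) = 1/5.32 = 0.1880 hr

Final: 0.1880 hr


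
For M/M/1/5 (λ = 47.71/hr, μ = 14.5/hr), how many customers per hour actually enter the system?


ρ = 3.2903; P_K = (1−ρ)ρ^5/(1−ρ^6) = 0.696629
λ_eff = λ(1 − P_K) = 47.71·(1 − 0.696629) = 47.71·0.303371 = 14.4738 /hr

Final: 14.4738 /hr


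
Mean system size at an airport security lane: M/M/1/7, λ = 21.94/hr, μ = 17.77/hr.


ρ = 21.94/17.77 = 1.2347
L = ρ[1 − (K+1)ρ^K + Kρ^(K+1)] / [(1−ρ)(1−ρ^(K+1))]
Numerator: 1.2347·(1 − 8·4.373653 + 7·5.399998) = 4.705007
Denominator: (-0.2347)·(-4.399998) = 1.032526
L = 4.705007/1.032526 = 4.5568

Final: 4.5568


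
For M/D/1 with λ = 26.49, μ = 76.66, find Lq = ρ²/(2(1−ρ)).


ρ = 26.49/76.66 = 0.3456
M/D/1: Lq = ρ²/(2(1−ρ)) = 0.1194/(2·0.6544) = 0.09123

Final: 0.09123


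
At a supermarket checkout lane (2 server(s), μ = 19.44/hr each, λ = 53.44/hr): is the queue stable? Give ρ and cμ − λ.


Total capacity cμ = 2·19.44 = 38.88/hr
ρ = λ/(cμ) = 53.44/38.88 = 1.3745
Stable ⇔ ρ < 1: NO
Spare capacity = cμ − λ = 38.88 − 53.44 = -14.56/hr

Final: ρ = 1.3745; unstable; margin = -14.56/hr


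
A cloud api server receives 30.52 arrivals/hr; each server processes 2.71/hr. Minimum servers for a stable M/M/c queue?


Stability requires cμ > λ ⇔ c > λ/μ.
λ/μ = 30.52/2.71 = 11.2620
Minimum integer c = ⌊11.2620⌋ + 1 = 12
Check: 12·2.71 = 32.52 > 30.52, while 11·2.71 = 29.81 ≤ 30.52

Final: 12 servers


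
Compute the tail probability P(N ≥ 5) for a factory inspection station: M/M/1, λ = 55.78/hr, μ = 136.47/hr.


ρ = 55.78/136.47 = 0.4087
P(N ≥ n) = ρ^n = 0.4087^5 = 0.011408

Final: 0.011408


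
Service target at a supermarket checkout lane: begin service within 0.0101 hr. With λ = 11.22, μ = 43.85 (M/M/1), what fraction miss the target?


ρ = 11.22/43.85 = 0.2559
P(Wq > t) = ρ·e^{−(μ−λ)t} = 0.2559·e^{−0.3296}
= 0.2559·0.719238 = 0.184033

Final: 0.184033


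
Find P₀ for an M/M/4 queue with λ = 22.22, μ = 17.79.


a = λ/μ = 22.22/17.79 = 1.2490; ρ = a/c = 0.3123
Σ_{k=0}^{3} a^k/k! (terms k=0..3) = 1.00000 + 1.24902 + 0.78002 + 0.32475 = 3.35379
Tail: a^4/(4!(1−ρ)) = 2.43373/(24·0.6877) = 0.14745
P₀ = 1/(3.35379 + 0.14745) = 1/3.50124 = 0.285613

Final: 0.285613


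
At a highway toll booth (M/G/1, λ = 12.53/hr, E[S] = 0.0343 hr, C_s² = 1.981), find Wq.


ρ = λ·E[S] = 12.53·0.0343 = 0.4298
E[S²] = E[S]²(1+C_s²) = 0.0343²·(1+1.981) = 0.003507
Wq = λ·E[S²]/(2(1−ρ)) = 12.53·0.003507/(2·0.5702) = 0.03853 hr

Final: 0.03853 hr


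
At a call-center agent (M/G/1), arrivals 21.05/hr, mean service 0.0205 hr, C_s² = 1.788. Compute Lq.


ρ = λ·E[S] = 21.05·0.0205 = 0.4315
Lq = ρ²(1+C_s²)/(2(1−ρ)) = 0.1862·(1+1.788)/(2·0.5685)
= 0.1862·2.7880/1.1369 = 0.45663

Final: 0.45663


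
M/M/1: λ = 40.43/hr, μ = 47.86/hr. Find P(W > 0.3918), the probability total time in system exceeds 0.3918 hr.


W ~ Exponential(μ−λ) for M/M/1.
μ − λ = 47.86 − 40.43 = 7.4300
P(W > t) = e^{−(μ−λ)t} = e^{−2.9111} = 0.054417

Final: 0.054417


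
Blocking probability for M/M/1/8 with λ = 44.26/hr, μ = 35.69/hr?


ρ = λ/μ = 44.26/35.69 = 1.2401
P_K = (1−ρ)ρ^K/(1−ρ^(K+1)) = (-0.2401·5.593954)/(1 − 6.937193)
= -1.343239/-5.937193 = 0.226241

Final: 0.226241


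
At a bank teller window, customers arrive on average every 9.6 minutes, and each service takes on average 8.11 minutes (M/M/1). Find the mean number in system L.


λ = 60/9.6 = 6.2500 /hr
μ = 60/8.11 = 7.3983 /hr
ρ = λ/μ = 6.2500/7.3983 = 0.8448
L = ρ/(1−ρ) = 0.8448/0.1552 = 5.4430

Final: 5.4430


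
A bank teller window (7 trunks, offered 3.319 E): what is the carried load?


B(7,3.319) = 0.032519 (Erlang-B)
Carried load = a(1 − B) = 3.319·(1 − 0.032519) = 3.319·0.967481 = 3.2111 E

Final: 3.2111 Erlangs


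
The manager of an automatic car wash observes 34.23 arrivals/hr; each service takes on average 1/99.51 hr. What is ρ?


ρ = λ/μ = 34.23/99.51 = 0.3440

Final: 0.3440


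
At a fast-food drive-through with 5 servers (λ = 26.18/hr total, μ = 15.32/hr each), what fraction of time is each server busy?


ρ = λ/(cμ) = 26.18/(5·15.32) = 26.18/76.60 = 0.3418

Final: 0.3418


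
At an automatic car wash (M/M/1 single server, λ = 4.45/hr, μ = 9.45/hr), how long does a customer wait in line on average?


ρ = 4.45/9.45 = 0.4709
Wq = ρ/(μ−λ) = 0.4709/(9.45 − 4.45) = 0.4709/5.00 = 0.09418 hr

Final: 0.09418 hr


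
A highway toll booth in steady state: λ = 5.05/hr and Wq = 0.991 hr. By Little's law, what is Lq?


Lq = λWq = 5.05·0.991 = 5.0046

Final: 5.0046


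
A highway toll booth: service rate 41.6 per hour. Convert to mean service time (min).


Mean service time = 1/μ = 1/41.6 hour = 0.02404 hour
In minutes: 0.02404 × 60 = 1.4423 min

Final: 1.4423 min


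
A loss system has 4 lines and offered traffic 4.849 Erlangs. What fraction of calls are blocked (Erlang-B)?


B(c,a) = (a^c/c!) / Σ_{k=0}^{c} a^k/k!
a^4/4! = 23.035492
Σ terms (k=0..4): 1.00000 + 4.84900 + 11.75640 + 19.00226 + 23.03549 = 59.643155
B = 23.035492/59.643155 = 0.386222

Final: 0.386222


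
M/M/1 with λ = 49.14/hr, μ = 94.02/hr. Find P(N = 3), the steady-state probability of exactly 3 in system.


ρ = 49.14/94.02 = 0.5227
P_n = (1−ρ)·ρ^n = (1 − 0.5227)·0.5227^3 = 0.4773·0.142773 = 0.068152

Final: 0.068152


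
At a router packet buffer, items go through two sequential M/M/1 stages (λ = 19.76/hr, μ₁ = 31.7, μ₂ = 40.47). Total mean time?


Each node sees arrival rate λ = 19.76/hr (tandem ⇒ throughput preserved).
W₁ = 1/(μ₁−λ) = 1/(31.7−19.76) = 0.08375 hr
W₂ = 1/(μ₂−λ) = 1/(40.47−19.76) = 0.04829 hr
W_total = W₁ + W₂ = 0.08375 + 0.04829 = 0.13204 hr

Final: 0.13204 hr


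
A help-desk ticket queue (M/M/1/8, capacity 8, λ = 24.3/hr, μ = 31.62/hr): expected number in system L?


ρ = 24.3/31.62 = 0.7685
L = ρ[1 − (K+1)ρ^K + Kρ^(K+1)] / [(1−ρ)(1−ρ^(K+1))]
Numerator: 0.7685·(1 − 9·0.121662 + 8·0.093497) = 0.501847
Denominator: (0.2315)·(0.906503) = 0.209854
L = 0.501847/0.209854 = 2.3914

Final: 2.3914


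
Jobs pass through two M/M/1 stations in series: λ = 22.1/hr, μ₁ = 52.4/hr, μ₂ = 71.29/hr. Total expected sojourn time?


Each node sees arrival rate λ = 22.1/hr (tandem ⇒ throughput preserved).
W₁ = 1/(μ₁−λ) = 1/(52.4−22.1) = 0.03300 hr
W₂ = 1/(μ₂−λ) = 1/(71.29−22.1) = 0.02033 hr
W_total = W₁ + W₂ = 0.03300 + 0.02033 = 0.05333 hr

Final: 0.05333 hr


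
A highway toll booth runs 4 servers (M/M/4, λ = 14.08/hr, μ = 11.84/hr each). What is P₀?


a = λ/μ = 14.08/11.84 = 1.1892; ρ = a/c = 0.2973
Σ_{k=0}^{3} a^k/k! (terms k=0..3) = 1.00000 + 1.18919 + 0.70709 + 0.28029 = 3.17656
Tail: a^4/(4!(1−ρ)) = 1.99988/(24·0.7027) = 0.11858
P₀ = 1/(3.17656 + 0.11858) = 1/3.29514 = 0.303477

Final: 0.303477


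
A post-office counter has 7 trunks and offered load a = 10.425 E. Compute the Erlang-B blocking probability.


B(c,a) = (a^c/c!) / Σ_{k=0}^{c} a^k/k!
a^7/7! = 2655.228550
Σ terms (k=0..7): 1.00000 + 10.42500 + 54.34031 + 188.83259 + 492.14493 + 1026.12217 + 1782.88728 + 2655.22855 = 6210.980824
B = 2655.228550/6210.980824 = 0.427506

Final: 0.427506


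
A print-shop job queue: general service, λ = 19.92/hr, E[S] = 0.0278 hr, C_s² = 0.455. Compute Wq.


ρ = λ·E[S] = 19.92·0.0278 = 0.5538
E[S²] = E[S]²(1+C_s²) = 0.0278²·(1+0.455) = 0.001124
Wq = λ·E[S²]/(2(1−ρ)) = 19.92·0.001124/(2·0.4462) = 0.02510 hr

Final: 0.02510 hr


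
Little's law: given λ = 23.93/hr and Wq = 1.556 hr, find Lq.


Lq = λWq = 23.93·1.556 = 37.2351

Final: 37.2351


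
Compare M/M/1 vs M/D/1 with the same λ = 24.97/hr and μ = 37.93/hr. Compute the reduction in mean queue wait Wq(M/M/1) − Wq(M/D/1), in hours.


ρ = 24.97/37.93 = 0.6583
Wq(M/M/1) = ρ/(μ−λ) = 0.6583/12.96 = 0.05080 hr
Wq(M/D/1) = ρ/(2(μ−λ)) = 0.02540 hr
Savings = 0.05080 − 0.02540 = 0.02540 hr

Final: 0.02540 hr


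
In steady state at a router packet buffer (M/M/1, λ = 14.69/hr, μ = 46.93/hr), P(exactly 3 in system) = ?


ρ = 14.69/46.93 = 0.3130
P_n = (1−ρ)·ρ^n = (1 − 0.3130)·0.3130^3 = 0.6870·0.030670 = 0.021070

Final: 0.021070


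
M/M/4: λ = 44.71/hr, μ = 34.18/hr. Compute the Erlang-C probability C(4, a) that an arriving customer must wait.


a = λ/μ = 1.3081; ρ = a/4 = 0.3270
P₀ = 0.268969 (from M/M/c formula)
C(c,a) = [a^c/(c!(1−ρ))]·P₀ = [2.92773/(24·0.6730)]·0.268969
= 0.18127·0.268969 = 0.048755

Final: 0.048755


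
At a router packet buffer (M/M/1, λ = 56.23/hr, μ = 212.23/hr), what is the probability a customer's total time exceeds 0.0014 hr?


W ~ Exponential(μ−λ) for M/M/1.
μ − λ = 212.23 − 56.23 = 156.0000
P(W > t) = e^{−(μ−λ)t} = e^{−0.2184} = 0.803804

Final: 0.803804


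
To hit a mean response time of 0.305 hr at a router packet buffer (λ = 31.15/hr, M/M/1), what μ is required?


W = 1/(μ−λ) ⇒ μ − λ = 1/W = 1/0.305 = 3.2787
μ = λ + 1/W = 31.15 + 3.2787 = 34.4287 per hr

Final: 34.4287 /hr


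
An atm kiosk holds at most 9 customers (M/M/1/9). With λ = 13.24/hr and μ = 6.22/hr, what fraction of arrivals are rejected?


ρ = λ/μ = 13.24/6.22 = 2.1286
P_K = (1−ρ)ρ^K/(1−ρ^(K+1)) = (-1.1286·897.177562)/(1 − 1909.747737)
= -1012.570175/-1908.747737 = 0.530489

Final: 0.530489


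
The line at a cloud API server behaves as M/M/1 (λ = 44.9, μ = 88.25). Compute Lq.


ρ = 44.9/88.25 = 0.5088
Lq = ρ²/(1−ρ) = 0.2589/0.4912 = 0.5270

Final: 0.5270


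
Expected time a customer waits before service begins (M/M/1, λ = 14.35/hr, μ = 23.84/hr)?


ρ = 14.35/23.84 = 0.6019
Wq = ρ/(μ−λ) = 0.6019/(23.84 − 14.35) = 0.6019/9.49 = 0.06343 hr

Final: 0.06343 hr


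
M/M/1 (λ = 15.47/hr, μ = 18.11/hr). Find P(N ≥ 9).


ρ = 15.47/18.11 = 0.8542
P(N ≥ n) = ρ^n = 0.8542^9 = 0.242185

Final: 0.242185


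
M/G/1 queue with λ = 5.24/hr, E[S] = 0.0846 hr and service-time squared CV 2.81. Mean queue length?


ρ = λ·E[S] = 5.24·0.0846 = 0.4433
Lq = ρ²(1+C_s²)/(2(1−ρ)) = 0.1965·(1+2.81)/(2·0.5567)
= 0.1965·3.8100/1.1134 = 0.67248

Final: 0.67248


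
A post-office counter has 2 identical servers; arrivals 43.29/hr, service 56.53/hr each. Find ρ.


ρ = λ/(cμ) = 43.29/(2·56.53) = 43.29/113.06 = 0.3829

Final: 0.3829


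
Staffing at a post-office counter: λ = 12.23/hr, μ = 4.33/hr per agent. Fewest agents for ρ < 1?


Stability requires cμ > λ ⇔ c > λ/μ.
λ/μ = 12.23/4.33 = 2.8245
Minimum integer c = ⌊2.8245⌋ + 1 = 3
Check: 3·4.33 = 12.99 > 12.23, while 2·4.33 = 8.66 ≤ 12.23

Final: 3 servers


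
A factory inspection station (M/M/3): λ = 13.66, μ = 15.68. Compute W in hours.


a = 0.8712; ρ = 0.2904; P₀ = 0.415639
Lq = P₀·a^c·ρ/(c!(1−ρ)²) = 0.02641
Wq = Lq/λ = 0.02641/13.66 = 0.001934 hr
W = Wq + 1/μ = 0.001934 + 0.06378 = 0.06571 hr

Final: 0.06571 hr


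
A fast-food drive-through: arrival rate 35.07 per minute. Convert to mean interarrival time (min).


Mean interarrival time = 1/λ = 1/35.07 minute = 0.02851 minute
In minutes: 0.02851 × 1 = 0.02851 min

Final: 0.02851 min


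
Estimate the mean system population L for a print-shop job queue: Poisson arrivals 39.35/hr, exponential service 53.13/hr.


ρ = λ/μ = 39.35/53.13 = 0.7406
L = ρ/(1−ρ) = 0.7406/(1 − 0.7406) = 0.7406/0.2594 = 2.8556

Final: 2.8556


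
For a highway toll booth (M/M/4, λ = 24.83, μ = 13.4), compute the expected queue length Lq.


a = λ/μ = 1.8530; ρ = a/4 = 0.4632
P₀ = 0.152781
Lq = P₀·a^c·ρ / (c!·(1−ρ)²) = 0.152781·11.78929·0.4632/(24·0.28810)
= 0.12067

Final: 0.12067


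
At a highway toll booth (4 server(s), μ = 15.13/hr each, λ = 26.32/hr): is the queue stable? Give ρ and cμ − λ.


Total capacity cμ = 4·15.13 = 60.52/hr
ρ = λ/(cμ) = 26.32/60.52 = 0.4349
Stable ⇔ ρ < 1: YES
Spare capacity = cμ − λ = 60.52 − 26.32 = 34.20/hr

Final: ρ = 0.4349; stable; margin = 34.20/hr


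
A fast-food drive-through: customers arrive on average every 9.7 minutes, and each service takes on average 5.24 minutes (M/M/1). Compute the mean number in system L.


λ = 60/9.7 = 6.1856 /hr
μ = 60/5.24 = 11.4504 /hr
ρ = λ/μ = 6.1856/11.4504 = 0.5402
L = ρ/(1−ρ) = 0.5402/0.4598 = 1.1749

Final: 1.1749


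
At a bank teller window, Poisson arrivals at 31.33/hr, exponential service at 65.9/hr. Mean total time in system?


W = 1/(μ−λ) = 1/(65.9 − 31.33) = 1/34.57 = 0.02893 hr

Final: 0.02893 hr


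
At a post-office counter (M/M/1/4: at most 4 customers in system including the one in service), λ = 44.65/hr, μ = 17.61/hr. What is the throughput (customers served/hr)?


ρ = 2.5355; P_K = (1−ρ)ρ^4/(1−ρ^5) = 0.611434
λ_eff = λ(1 − P_K) = 44.65·(1 − 0.611434) = 44.65·0.388566 = 17.3495 /hr

Final: 17.3495 /hr


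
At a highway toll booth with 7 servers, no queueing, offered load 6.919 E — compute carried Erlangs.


B(7,6.919) = 0.243839 (Erlang-B)
Carried load = a(1 − B) = 6.919·(1 − 0.243839) = 6.919·0.756161 = 5.2319 E

Final: 5.2319 Erlangs


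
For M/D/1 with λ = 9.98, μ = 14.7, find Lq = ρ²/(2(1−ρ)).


ρ = 9.98/14.7 = 0.6789
M/D/1: Lq = ρ²/(2(1−ρ)) = 0.4609/(2·0.3211) = 0.71775

Final: 0.71775


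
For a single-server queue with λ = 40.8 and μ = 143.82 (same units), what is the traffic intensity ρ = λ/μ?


ρ = λ/μ = 40.8/143.82 = 0.2837

Final: 0.2837


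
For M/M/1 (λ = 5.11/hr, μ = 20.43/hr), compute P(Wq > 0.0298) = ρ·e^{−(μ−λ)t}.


ρ = 5.11/20.43 = 0.2501
P(Wq > t) = ρ·e^{−(μ−λ)t} = 0.2501·e^{−0.4565}
= 0.2501·0.633474 = 0.158446

Final: 0.158446


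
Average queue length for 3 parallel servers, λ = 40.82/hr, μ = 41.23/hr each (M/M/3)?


a = λ/μ = 0.9901; ρ = a/3 = 0.3300
P₀ = 0.367434
Lq = P₀·a^c·ρ / (c!·(1−ρ)²) = 0.367434·0.97046·0.3300/(6·0.44888)
= 0.04369

Final: 0.04369


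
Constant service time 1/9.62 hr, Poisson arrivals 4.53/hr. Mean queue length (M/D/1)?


ρ = 4.53/9.62 = 0.4709
M/D/1: Lq = ρ²/(2(1−ρ)) = 0.2217/(2·0.5291) = 0.20954

Final: 0.20954


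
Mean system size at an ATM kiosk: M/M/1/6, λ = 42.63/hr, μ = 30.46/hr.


ρ = 42.63/30.46 = 1.3995
L = ρ[1 − (K+1)ρ^K + Kρ^(K+1)] / [(1−ρ)(1−ρ^(K+1))]
Numerator: 1.3995·(1 − 7·7.514717 + 6·10.517149) = 16.094546
Denominator: (-0.3995)·(-9.517149) = 3.802485
L = 16.094546/3.802485 = 4.2326

Final: 4.2326
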